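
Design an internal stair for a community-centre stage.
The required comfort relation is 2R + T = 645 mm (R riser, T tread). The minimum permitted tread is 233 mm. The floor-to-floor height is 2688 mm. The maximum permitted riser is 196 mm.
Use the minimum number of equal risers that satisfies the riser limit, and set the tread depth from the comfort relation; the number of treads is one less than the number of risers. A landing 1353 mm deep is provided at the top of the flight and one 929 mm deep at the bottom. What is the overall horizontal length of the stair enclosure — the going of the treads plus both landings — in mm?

5675 mm

At most 196 each: 2688/196 = 13.71, giving 14 risers.
Riser R = 2688 / 14 = 192 mm, within the 196 mm limit.
Tread T = 645 − 2 × 192 = 261 mm (≥ 233 mm).
14 risers give 13 treads; going = 13 × 261 = 3393 mm.
Enclosure = 3393 + 1353 + 929 = 5675 mm.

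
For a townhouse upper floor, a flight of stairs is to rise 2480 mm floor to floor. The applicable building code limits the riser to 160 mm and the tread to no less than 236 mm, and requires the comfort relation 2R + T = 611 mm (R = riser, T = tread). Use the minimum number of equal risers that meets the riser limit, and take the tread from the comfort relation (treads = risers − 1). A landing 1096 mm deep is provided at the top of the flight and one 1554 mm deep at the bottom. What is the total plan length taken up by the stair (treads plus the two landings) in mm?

⌈2480/160⌉ = 16 risers.
Each riser is 2480/16 = 155 mm (≤ 160 mm).
T = 611 − 2·155 = 301 mm, which satisfies the 236 mm minimum.
Treads = 16 − 1 = 15; going = 15 × 301 = 4515 mm.
Enclosure = 4515 + 1096 + 1554 = 7165 mm.

7165 mm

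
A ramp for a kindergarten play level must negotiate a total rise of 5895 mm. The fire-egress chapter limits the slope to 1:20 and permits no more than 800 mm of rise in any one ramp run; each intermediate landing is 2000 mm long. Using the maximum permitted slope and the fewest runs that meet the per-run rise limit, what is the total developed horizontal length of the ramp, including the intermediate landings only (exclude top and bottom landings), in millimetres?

131900 mm

5895 / 800 = 7.369 → round up to 8 ramp runs. That means 7 intermediate landings.
Ramp run (horizontal) at 1:20: 5895 × 20 = 117900 mm.
7 intermediate landings contribute 7 × 2000 = 14000 mm.
Total developed length = 117900 + 14000 = 131900 mm.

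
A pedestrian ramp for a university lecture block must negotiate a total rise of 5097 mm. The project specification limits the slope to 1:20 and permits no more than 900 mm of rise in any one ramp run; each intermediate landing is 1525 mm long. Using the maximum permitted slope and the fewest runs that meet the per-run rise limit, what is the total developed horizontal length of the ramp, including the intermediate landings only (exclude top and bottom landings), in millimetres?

109565 mm

5097 / 900 = 5.66, so 6 ramp runs are needed. That means 5 intermediate landings.
Ramp run (horizontal) at 1:20: 5097 × 20 = 101940 mm.
Intermediate landings: 5 × 1525 = 7625 mm.
Total developed length = 101940 + 7625 = 109565 mm.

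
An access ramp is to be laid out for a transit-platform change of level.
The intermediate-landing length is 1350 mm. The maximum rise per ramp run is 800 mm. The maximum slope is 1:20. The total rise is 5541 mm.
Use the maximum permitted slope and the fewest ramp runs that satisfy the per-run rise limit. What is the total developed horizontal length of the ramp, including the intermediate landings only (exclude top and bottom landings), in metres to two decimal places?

⌈5541/800⌉ = 7 ramp runs. That means 6 intermediate landings.
Horizontal run for 5541 mm of rise at 1:20 is 5541 × 20 = 110820 mm.
6 intermediate landings contribute 6 × 1350 = 8100 mm.
Total developed length = 110820 + 8100 = 118920 mm.
= 118.92 m.

118.92 m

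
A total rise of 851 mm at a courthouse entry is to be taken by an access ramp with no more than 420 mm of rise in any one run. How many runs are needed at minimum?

3 runs

851 / 420 = 2.03, so 3 ramp runs are needed.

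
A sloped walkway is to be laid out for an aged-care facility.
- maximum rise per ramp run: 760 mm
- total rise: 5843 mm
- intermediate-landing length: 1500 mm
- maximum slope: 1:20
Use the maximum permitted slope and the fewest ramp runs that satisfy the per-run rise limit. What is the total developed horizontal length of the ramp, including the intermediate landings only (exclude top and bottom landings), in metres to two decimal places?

At most 760 each: 5843/760 = 7.69, giving 8 ramp runs. That means 7 intermediate landings.
Horizontal run for 5843 mm of rise at 1:20 is 5843 × 20 = 116860 mm.
7 intermediate landings contribute 7 × 1500 = 10500 mm.
Developed length = 116860 + 10500 = 127360 mm.
= 127.36 m.

127.36 m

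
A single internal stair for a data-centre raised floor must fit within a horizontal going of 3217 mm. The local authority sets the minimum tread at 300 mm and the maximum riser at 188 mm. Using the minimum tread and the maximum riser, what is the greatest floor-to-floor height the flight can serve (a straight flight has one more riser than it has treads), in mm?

3217 / 300 = 10.72, so 10 treads fit.
Risers = treads + 1 = 11.
Maximum height = 11 × 188 = 2068 mm.

2068 mm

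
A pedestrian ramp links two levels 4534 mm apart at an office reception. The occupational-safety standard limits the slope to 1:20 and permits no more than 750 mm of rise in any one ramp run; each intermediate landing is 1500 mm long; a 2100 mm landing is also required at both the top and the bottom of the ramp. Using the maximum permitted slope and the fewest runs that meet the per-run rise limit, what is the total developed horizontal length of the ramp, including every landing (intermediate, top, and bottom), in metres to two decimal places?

103.88 m

At most 750 each: 4534/750 = 6.05, giving 7 ramp runs. That means 6 intermediate landings.
Ramp run (horizontal) at 1:20: 4534 × 20 = 90680 mm.
6 intermediate landings contribute 6 × 1500 = 9000 mm.
Top and bottom landings: 2 × 2100 = 4200 mm.
Total = 90680 + 9000 + 4200 = 103880 mm.
= 103.88 m.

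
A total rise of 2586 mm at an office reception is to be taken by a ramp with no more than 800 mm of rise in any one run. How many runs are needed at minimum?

At most 800 each: 2586/800 = 3.23, giving 4 ramp runs.

4 runs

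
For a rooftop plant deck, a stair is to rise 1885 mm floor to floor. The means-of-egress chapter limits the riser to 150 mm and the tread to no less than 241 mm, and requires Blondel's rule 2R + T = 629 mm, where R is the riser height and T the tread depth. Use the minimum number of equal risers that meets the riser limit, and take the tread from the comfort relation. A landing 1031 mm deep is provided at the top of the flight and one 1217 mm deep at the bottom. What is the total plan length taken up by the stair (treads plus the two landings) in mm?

⌈1885/150⌉ = 13 risers.
Riser R = 1885 / 13 = 145 mm, within the 150 mm limit.
From 2R + T = 629: T = 629 − 290 = 339 mm.
Going = (13 − 1) × 339 = 4068 mm.
Add landings: 4068 + 1031 + 1217 = 6316 mm.

6316 mm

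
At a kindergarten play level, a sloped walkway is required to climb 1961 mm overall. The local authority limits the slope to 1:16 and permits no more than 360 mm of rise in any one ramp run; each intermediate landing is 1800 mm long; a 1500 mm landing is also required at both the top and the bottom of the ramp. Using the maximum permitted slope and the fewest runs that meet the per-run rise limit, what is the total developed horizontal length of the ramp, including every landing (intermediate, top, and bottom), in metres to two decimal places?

43.38 m

1961 / 360 = 5.447 → round up to 6 ramp runs. That means 5 intermediate landings.
Horizontal run for 1961 mm of rise at 1:16 is 1961 × 16 = 31376 mm.
Intermediate landings: 5 × 1800 = 9000 mm.
Top and bottom landings: 2 × 1500 = 3000 mm.
Total = 31376 + 9000 + 3000 = 43376 mm.
= 43.38 m.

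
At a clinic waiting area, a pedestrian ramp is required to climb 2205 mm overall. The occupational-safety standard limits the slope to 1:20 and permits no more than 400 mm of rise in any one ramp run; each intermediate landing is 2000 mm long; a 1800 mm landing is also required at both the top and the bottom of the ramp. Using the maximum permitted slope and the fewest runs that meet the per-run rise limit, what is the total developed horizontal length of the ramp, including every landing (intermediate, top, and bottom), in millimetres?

2205 / 400 = 5.513 → round up to 6 ramp runs. That means 5 intermediate landings.
Ramp run (horizontal) at 1:20: 2205 × 20 = 44100 mm.
5 intermediate landings contribute 5 × 2000 = 10000 mm.
Top and bottom landings: 2 × 1800 = 3600 mm.
Total = 44100 + 10000 + 3600 = 57700 mm.

57700 mm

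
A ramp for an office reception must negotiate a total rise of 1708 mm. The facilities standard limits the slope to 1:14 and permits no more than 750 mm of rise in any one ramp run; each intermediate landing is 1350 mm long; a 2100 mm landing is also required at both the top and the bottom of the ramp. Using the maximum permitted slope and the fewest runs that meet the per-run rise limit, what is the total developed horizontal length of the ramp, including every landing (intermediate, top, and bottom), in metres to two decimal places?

30.81 m

At most 750 each: 1708/750 = 2.28, giving 3 ramp runs. That means 2 intermediate landings.
Ramp run (horizontal) at 1:14: 1708 × 14 = 23912 mm.
Intermediate landings: 2 × 1350 = 2700 mm.
Top and bottom landings: 2 × 2100 = 4200 mm.
Total = 23912 + 2700 + 4200 = 30812 mm.
= 30.81 m.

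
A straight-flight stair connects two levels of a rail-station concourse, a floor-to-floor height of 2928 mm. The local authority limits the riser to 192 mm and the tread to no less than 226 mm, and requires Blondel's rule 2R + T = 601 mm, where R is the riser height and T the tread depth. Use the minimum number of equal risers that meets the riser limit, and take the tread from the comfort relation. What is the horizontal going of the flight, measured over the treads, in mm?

2928 / 192 = 15.250 → round up to 16 risers.
Each riser is 2928/16 = 183 mm (≤ 192 mm).
From 2R + T = 601: T = 601 − 366 = 235 mm.
Going = (16 − 1) × 235 = 3525 mm.

3525 mm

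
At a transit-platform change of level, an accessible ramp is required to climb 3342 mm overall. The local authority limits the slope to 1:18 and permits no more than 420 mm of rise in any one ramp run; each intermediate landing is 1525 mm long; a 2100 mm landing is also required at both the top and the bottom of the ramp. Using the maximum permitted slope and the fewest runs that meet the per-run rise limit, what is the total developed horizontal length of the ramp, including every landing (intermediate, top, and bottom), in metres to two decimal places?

75.03 m

At most 420 each: 3342/420 = 7.96, giving 8 ramp runs. That means 7 intermediate landings.
Ramp run (horizontal) at 1:18: 3342 × 18 = 60156 mm.
Intermediate landings: 7 × 1525 = 10675 mm.
Top and bottom landings: 2 × 2100 = 4200 mm.
Total = 60156 + 10675 + 4200 = 75031 mm.
= 75.03 m.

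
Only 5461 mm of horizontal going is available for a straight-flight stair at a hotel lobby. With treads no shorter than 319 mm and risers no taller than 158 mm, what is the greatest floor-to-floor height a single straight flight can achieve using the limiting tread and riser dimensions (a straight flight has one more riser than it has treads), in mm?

2844 mm

Treads that fit: ⌊5461 / 319⌋ = 17.
Risers = treads + 1 = 18.
Maximum height = 18 × 158 = 2844 mm.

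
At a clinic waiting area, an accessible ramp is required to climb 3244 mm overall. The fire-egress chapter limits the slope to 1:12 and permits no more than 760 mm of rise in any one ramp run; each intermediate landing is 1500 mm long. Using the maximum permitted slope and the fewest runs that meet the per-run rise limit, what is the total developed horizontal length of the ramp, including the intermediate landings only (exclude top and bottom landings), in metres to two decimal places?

At most 760 each: 3244/760 = 4.27, giving 5 ramp runs. That means 4 intermediate landings.
Ramp run (horizontal) at 1:12: 3244 × 12 = 38928 mm.
4 intermediate landings contribute 4 × 1500 = 6000 mm.
Developed length = 38928 + 6000 = 44928 mm.
= 44.93 m.

44.93 m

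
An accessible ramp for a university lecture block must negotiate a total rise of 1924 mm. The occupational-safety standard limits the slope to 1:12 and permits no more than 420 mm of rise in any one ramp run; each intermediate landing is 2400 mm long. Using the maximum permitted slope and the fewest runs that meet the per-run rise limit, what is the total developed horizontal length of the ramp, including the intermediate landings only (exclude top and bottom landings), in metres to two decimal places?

32.69 m

1924 / 420 = 4.581 → round up to 5 ramp runs. That means 4 intermediate landings.
Ramp run (horizontal) at 1:12: 1924 × 12 = 23088 mm.
Intermediate landings: 4 × 2400 = 9600 mm.
Total developed length = 23088 + 9600 = 32688 mm.
= 32.69 m.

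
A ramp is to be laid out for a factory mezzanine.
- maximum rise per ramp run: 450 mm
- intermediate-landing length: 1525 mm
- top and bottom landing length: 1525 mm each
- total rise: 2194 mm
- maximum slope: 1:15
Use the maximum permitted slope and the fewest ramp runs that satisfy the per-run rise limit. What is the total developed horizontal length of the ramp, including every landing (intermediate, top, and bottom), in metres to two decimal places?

At most 450 each: 2194/450 = 4.88, giving 5 ramp runs. That means 4 intermediate landings.
Ramp run (horizontal) at 1:15: 2194 × 15 = 32910 mm.
4 intermediate landings contribute 4 × 1525 = 6100 mm.
Top and bottom landings: 2 × 1525 = 3050 mm.
Total = 32910 + 6100 + 3050 = 42060 mm.
= 42.06 m.

42.06 m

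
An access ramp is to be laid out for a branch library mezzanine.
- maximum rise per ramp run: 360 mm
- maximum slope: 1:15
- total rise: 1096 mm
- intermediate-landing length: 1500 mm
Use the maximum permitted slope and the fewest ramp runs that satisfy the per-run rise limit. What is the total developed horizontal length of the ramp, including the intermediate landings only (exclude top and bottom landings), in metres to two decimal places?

20.94 m

1096 / 360 = 3.04, so 4 ramp runs are needed. That means 3 intermediate landings.
Horizontal run for 1096 mm of rise at 1:15 is 1096 × 15 = 16440 mm.
3 intermediate landings contribute 3 × 1500 = 4500 mm.
Total developed length = 16440 + 4500 = 20940 mm.
= 20.94 m.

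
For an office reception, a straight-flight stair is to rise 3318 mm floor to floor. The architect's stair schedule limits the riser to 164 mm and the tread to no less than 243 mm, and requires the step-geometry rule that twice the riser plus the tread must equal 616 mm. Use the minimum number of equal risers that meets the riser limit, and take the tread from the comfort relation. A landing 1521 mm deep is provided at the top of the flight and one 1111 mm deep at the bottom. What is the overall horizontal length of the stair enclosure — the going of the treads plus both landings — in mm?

3318 / 164 = 20.23, so 21 risers are needed.
Each riser is 3318/21 = 158 mm (≤ 164 mm).
T = 616 − 2·158 = 300 mm, which satisfies the 243 mm minimum.
Treads = 21 − 1 = 20; going = 20 × 300 = 6000 mm.
Enclosure = 6000 + 1521 + 1111 = 8632 mm.

8632 mm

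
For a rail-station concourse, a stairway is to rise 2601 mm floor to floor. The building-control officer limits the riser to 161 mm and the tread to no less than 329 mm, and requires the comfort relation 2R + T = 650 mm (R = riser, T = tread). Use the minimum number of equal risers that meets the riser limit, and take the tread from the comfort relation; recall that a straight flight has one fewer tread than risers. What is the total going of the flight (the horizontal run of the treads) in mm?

2601 / 161 = 16.16, so 17 risers are needed.
Each riser is 2601/17 = 153 mm (≤ 161 mm).
From 2R + T = 650: T = 650 − 306 = 344 mm.
Treads = 17 − 1 = 16; going = 16 × 344 = 5504 mm.

5504 mm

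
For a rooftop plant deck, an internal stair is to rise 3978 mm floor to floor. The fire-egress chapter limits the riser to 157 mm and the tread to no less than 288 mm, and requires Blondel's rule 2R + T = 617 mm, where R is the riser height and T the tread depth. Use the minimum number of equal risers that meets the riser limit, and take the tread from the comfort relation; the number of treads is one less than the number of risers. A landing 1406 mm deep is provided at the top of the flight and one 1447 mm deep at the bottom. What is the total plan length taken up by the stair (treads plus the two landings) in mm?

⌈3978/157⌉ = 26 risers.
Riser R = 3978 / 26 = 153 mm, within the 157 mm limit.
T = 617 − 2·153 = 311 mm, which satisfies the 288 mm minimum.
Treads = 26 − 1 = 25; going = 25 × 311 = 7775 mm.
Enclosure = 7775 + 1406 + 1447 = 10628 mm.

10628 mm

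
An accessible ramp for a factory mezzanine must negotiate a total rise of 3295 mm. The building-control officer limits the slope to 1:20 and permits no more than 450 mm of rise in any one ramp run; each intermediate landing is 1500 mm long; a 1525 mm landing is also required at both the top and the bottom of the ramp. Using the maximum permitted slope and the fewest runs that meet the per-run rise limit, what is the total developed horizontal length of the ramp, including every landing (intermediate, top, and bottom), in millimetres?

79450 mm

At most 450 each: 3295/450 = 7.32, giving 8 ramp runs. That means 7 intermediate landings.
Horizontal run for 3295 mm of rise at 1:20 is 3295 × 20 = 65900 mm.
Intermediate landings: 7 × 1500 = 10500 mm.
Top and bottom landings: 2 × 1525 = 3050 mm.
Total = 65900 + 10500 + 3050 = 79450 mm.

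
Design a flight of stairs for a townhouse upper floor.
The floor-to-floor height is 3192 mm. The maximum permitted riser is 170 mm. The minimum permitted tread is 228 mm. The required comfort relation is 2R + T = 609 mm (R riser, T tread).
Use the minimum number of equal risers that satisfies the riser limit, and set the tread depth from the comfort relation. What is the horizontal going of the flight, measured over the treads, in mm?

4914 mm

⌈3192/170⌉ = 19 risers.
Riser R = 3192 / 19 = 168 mm, within the 170 mm limit.
From 2R + T = 609: T = 609 − 336 = 273 mm.
Treads = 19 − 1 = 18; going = 18 × 273 = 4914 mm.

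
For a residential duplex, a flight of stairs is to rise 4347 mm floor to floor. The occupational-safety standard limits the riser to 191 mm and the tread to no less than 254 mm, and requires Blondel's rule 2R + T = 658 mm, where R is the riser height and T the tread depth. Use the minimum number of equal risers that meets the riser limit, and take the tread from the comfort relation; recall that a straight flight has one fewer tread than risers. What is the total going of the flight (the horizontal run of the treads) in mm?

6160 mm

At most 191 each: 4347/191 = 22.76, giving 23 risers.
R = 4347 ÷ 23 = 189 mm.
From 2R + T = 658: T = 658 − 378 = 280 mm.
23 risers give 22 treads; going = 22 × 280 = 6160 mm.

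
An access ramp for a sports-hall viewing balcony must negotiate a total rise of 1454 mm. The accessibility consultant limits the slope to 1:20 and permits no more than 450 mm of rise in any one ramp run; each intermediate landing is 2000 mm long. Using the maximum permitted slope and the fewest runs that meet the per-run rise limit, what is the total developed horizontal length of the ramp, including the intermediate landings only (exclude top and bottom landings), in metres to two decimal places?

At most 450 each: 1454/450 = 3.23, giving 4 ramp runs. That means 3 intermediate landings.
Horizontal run for 1454 mm of rise at 1:20 is 1454 × 20 = 29080 mm.
3 intermediate landings contribute 3 × 2000 = 6000 mm.
Developed length = 29080 + 6000 = 35080 mm.
= 35.08 m.

35.08 m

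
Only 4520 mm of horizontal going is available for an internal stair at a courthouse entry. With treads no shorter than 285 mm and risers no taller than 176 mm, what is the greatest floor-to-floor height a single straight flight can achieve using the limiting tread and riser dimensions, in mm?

4520 / 285 = 15.86, so 15 treads fit.
Risers = treads + 1 = 16.
Maximum height = 16 × 176 = 2816 mm.

2816 mm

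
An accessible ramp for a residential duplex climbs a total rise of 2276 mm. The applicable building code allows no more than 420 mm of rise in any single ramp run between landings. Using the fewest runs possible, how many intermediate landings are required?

5 intermediate landings

2276 / 420 = 5.42, so 6 ramp runs are needed.
6 runs are separated by 5 intermediate landings.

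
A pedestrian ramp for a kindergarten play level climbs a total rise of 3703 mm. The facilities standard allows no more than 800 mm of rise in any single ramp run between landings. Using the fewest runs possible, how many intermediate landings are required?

3703 / 800 = 4.629 → round up to 5 ramp runs.
5 runs are separated by 4 intermediate landings.

4 intermediate landings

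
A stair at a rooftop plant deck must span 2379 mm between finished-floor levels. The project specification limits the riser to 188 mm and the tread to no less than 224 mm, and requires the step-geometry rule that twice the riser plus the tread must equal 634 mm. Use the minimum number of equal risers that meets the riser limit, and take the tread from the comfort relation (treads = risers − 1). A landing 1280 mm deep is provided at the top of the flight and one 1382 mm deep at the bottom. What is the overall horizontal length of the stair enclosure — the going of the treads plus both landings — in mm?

⌈2379/188⌉ = 13 risers.
R = 2379 ÷ 13 = 183 mm.
Tread T = 634 − 2 × 183 = 268 mm (≥ 224 mm).
13 risers give 12 treads; going = 12 × 268 = 3216 mm.
Enclosure = 3216 + 1280 + 1382 = 5878 mm.

5878 mm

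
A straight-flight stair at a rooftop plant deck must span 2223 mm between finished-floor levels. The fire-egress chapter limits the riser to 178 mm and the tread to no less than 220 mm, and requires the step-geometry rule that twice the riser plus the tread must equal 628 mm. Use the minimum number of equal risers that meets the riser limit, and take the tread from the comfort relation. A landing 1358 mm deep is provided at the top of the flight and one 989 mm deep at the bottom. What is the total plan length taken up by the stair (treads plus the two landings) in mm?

2223 / 178 = 12.489 → round up to 13 risers.
Riser R = 2223 / 13 = 171 mm, within the 178 mm limit.
From 2R + T = 628: T = 628 − 342 = 286 mm.
Treads = 13 − 1 = 12; going = 12 × 286 = 3432 mm.
Add landings: 3432 + 1358 + 989 = 5779 mm.

5779 mm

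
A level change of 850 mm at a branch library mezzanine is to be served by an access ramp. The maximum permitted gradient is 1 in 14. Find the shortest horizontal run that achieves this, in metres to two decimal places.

Run = rise × 14 = 850 × 14 = 11900 mm.
11900 mm = 11.90 m.

11.90 m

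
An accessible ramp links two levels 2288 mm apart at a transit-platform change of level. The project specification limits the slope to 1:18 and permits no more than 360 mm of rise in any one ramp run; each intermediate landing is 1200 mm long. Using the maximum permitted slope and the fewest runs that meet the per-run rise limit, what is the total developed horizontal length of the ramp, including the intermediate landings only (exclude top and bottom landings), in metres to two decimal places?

2288 / 360 = 6.36, so 7 ramp runs are needed. That means 6 intermediate landings.
Ramp run (horizontal) at 1:18: 2288 × 18 = 41184 mm.
Intermediate landings: 6 × 1200 = 7200 mm.
Total developed length = 41184 + 7200 = 48384 mm.
= 48.38 m.

48.38 m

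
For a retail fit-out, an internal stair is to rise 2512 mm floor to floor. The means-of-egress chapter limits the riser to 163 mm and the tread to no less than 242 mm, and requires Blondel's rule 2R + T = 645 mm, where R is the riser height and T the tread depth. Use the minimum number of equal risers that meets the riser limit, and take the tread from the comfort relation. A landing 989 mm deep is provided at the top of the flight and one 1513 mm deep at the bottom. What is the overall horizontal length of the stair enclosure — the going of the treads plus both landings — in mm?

At most 163 each: 2512/163 = 15.41, giving 16 risers.
Riser R = 2512 / 16 = 157 mm, within the 163 mm limit.
T = 645 − 2·157 = 331 mm, which satisfies the 242 mm minimum.
16 risers give 15 treads; going = 15 × 331 = 4965 mm.
Enclosure = 4965 + 989 + 1513 = 7467 mm.

7467 mm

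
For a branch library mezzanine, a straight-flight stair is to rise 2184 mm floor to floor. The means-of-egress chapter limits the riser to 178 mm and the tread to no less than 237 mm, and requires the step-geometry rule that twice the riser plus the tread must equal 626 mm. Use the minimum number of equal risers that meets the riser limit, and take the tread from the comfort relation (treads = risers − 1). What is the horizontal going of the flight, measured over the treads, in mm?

3480 mm

2184 / 178 = 12.27, so 13 risers are needed.
Riser R = 2184 / 13 = 168 mm, within the 178 mm limit.
Tread T = 626 − 2 × 168 = 290 mm (≥ 237 mm).
13 risers give 12 treads; going = 12 × 290 = 3480 mm.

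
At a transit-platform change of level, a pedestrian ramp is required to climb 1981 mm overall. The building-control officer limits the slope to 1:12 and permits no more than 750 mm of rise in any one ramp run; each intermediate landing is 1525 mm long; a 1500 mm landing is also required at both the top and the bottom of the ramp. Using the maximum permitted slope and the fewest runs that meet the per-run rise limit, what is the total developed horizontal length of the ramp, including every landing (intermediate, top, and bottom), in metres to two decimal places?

29.82 m

⌈1981/750⌉ = 3 ramp runs. That means 2 intermediate landings.
Horizontal run for 1981 mm of rise at 1:12 is 1981 × 12 = 23772 mm.
2 intermediate landings contribute 2 × 1525 = 3050 mm.
Top and bottom landings: 2 × 1500 = 3000 mm.
Total = 23772 + 3050 + 3000 = 29822 mm.
= 29.82 m.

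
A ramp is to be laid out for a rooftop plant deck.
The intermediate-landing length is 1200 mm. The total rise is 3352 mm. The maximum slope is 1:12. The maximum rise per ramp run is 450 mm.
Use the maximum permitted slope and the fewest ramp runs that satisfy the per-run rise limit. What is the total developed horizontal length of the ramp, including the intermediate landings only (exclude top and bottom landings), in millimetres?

48624 mm

⌈3352/450⌉ = 8 ramp runs. That means 7 intermediate landings.
Ramp run (horizontal) at 1:12: 3352 × 12 = 40224 mm.
Intermediate landings: 7 × 1200 = 8400 mm.
Developed length = 40224 + 8400 = 48624 mm.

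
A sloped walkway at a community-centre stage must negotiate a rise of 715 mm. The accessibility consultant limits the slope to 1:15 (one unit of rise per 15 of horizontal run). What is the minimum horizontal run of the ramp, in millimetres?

At 1:15 the run is 15 × 715 = 10725 mm.

10725 mm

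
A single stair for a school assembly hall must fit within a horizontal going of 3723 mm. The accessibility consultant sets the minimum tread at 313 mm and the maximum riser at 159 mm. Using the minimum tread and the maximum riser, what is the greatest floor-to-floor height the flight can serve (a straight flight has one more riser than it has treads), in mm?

1908 mm

3723 / 313 = 11.89, so 11 treads fit.
Risers = treads + 1 = 12.
Maximum height = 12 × 159 = 1908 mm.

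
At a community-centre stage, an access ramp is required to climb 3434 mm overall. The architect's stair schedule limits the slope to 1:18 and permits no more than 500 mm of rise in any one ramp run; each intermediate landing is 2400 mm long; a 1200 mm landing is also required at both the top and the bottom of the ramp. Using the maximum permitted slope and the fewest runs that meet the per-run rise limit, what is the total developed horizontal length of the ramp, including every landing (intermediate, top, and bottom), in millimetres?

78612 mm

3434 / 500 = 6.87, so 7 ramp runs are needed. That means 6 intermediate landings.
Ramp run (horizontal) at 1:18: 3434 × 18 = 61812 mm.
Intermediate landings: 6 × 2400 = 14400 mm.
Top and bottom landings: 2 × 1200 = 2400 mm.
Total = 61812 + 14400 + 2400 = 78612 mm.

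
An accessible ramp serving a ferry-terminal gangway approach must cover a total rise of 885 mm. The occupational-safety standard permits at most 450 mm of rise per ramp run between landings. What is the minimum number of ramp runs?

885 / 450 = 1.967 → round up to 2 ramp runs.

2 runs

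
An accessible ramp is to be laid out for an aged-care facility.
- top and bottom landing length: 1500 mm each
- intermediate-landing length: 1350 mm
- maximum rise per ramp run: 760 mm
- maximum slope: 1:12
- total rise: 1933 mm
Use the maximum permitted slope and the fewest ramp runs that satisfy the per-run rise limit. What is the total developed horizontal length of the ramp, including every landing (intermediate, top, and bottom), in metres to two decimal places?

28.90 m

1933 / 760 = 2.54, so 3 ramp runs are needed. That means 2 intermediate landings.
Ramp run (horizontal) at 1:12: 1933 × 12 = 23196 mm.
2 intermediate landings contribute 2 × 1350 = 2700 mm.
Top and bottom landings: 2 × 1500 = 3000 mm.
Total = 23196 + 2700 + 3000 = 28896 mm.
= 28.90 m.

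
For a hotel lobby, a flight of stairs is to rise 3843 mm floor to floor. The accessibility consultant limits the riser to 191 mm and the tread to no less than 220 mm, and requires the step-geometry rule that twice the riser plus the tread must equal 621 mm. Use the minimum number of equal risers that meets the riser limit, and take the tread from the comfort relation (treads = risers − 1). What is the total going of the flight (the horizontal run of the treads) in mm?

3843 / 191 = 20.120 → round up to 21 risers.
R = 3843 ÷ 21 = 183 mm.
T = 621 − 2·183 = 255 mm, which satisfies the 220 mm minimum.
21 risers give 20 treads; going = 20 × 255 = 5100 mm.

5100 mm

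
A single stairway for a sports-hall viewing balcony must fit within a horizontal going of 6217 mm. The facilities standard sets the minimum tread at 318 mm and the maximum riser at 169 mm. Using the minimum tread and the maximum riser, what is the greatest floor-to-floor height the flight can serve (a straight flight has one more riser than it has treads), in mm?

Treads that fit: ⌊6217 / 318⌋ = 19.
Risers = treads + 1 = 20.
Maximum height = 20 × 169 = 3380 mm.

3380 mm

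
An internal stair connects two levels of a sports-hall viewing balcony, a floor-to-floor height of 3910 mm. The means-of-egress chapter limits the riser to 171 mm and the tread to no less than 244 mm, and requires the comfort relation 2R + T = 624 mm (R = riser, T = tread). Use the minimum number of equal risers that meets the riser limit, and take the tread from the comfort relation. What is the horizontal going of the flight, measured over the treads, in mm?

3910 / 171 = 22.87, so 23 risers are needed.
Each riser is 3910/23 = 170 mm (≤ 171 mm).
Tread T = 624 − 2 × 170 = 284 mm (≥ 244 mm).
Treads = 23 − 1 = 22; going = 22 × 284 = 6248 mm.

6248 mm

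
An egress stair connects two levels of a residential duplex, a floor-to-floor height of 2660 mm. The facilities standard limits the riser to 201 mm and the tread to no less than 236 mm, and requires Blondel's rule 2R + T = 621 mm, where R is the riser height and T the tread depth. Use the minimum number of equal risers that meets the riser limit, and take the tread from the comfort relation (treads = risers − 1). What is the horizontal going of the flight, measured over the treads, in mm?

At most 201 each: 2660/201 = 13.23, giving 14 risers.
Riser R = 2660 / 14 = 190 mm, within the 201 mm limit.
T = 621 − 2·190 = 241 mm, which satisfies the 236 mm minimum.
Treads = 14 − 1 = 13; going = 13 × 241 = 3133 mm.

3133 mm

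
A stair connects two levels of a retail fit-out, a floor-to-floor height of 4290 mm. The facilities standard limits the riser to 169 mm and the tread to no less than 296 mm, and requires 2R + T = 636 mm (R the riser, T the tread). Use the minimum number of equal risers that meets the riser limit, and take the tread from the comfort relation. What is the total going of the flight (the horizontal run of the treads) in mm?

7650 mm

4290 / 169 = 25.385 → round up to 26 risers.
R = 4290 ÷ 26 = 165 mm.
Tread T = 636 − 2 × 165 = 306 mm (≥ 296 mm).
26 risers give 25 treads; going = 25 × 306 = 7650 mm.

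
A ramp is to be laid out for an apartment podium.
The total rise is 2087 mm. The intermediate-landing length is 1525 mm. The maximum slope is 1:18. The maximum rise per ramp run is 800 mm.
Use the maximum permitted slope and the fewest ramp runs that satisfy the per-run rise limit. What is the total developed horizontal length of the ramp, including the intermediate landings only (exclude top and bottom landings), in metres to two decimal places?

At most 800 each: 2087/800 = 2.61, giving 3 ramp runs. That means 2 intermediate landings.
Horizontal run for 2087 mm of rise at 1:18 is 2087 × 18 = 37566 mm.
Intermediate landings: 2 × 1525 = 3050 mm.
Total developed length = 37566 + 3050 = 40616 mm.
= 40.62 m.

40.62 m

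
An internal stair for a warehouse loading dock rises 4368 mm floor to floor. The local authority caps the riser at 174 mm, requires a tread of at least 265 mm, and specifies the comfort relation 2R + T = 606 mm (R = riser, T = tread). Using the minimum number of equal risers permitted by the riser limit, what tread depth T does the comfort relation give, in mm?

270 mm

⌈4368/174⌉ = 26 risers.
R = 4368 ÷ 26 = 168 mm.
T = 606 − 2·168 = 270 mm, which satisfies the 265 mm minimum.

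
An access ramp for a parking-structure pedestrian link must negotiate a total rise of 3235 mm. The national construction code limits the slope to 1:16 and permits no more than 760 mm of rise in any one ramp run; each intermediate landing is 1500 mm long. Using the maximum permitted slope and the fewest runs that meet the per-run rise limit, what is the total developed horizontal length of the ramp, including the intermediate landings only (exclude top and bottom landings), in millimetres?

⌈3235/760⌉ = 5 ramp runs. That means 4 intermediate landings.
Ramp run (horizontal) at 1:16: 3235 × 16 = 51760 mm.
Intermediate landings: 4 × 1500 = 6000 mm.
Developed length = 51760 + 6000 = 57760 mm.

57760 mm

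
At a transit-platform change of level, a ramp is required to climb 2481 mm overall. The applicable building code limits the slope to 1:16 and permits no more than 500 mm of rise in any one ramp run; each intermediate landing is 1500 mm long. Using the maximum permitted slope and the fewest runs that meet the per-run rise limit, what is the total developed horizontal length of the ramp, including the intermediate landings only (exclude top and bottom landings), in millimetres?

2481 / 500 = 4.96, so 5 ramp runs are needed. That means 4 intermediate landings.
Ramp run (horizontal) at 1:16: 2481 × 16 = 39696 mm.
Intermediate landings: 4 × 1500 = 6000 mm.
Total developed length = 39696 + 6000 = 45696 mm.

45696 mm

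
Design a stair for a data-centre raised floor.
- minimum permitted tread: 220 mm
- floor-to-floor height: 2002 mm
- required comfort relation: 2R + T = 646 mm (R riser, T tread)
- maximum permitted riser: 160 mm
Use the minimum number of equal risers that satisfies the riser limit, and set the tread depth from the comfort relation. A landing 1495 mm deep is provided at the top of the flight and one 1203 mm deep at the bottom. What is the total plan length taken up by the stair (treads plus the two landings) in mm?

2002 / 160 = 12.512 → round up to 13 risers.
R = 2002 ÷ 13 = 154 mm.
From 2R + T = 646: T = 646 − 308 = 338 mm.
Going = (13 − 1) × 338 = 4056 mm.
Enclosure = 4056 + 1495 + 1203 = 6754 mm.

6754 mm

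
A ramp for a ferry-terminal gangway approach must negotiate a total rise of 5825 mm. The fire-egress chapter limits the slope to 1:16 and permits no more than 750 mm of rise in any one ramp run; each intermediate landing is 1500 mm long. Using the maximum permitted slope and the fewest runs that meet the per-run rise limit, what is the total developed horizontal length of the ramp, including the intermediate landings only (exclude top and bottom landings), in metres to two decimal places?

At most 750 each: 5825/750 = 7.77, giving 8 ramp runs. That means 7 intermediate landings.
Horizontal run for 5825 mm of rise at 1:16 is 5825 × 16 = 93200 mm.
7 intermediate landings contribute 7 × 1500 = 10500 mm.
Total developed length = 93200 + 10500 = 103700 mm.
= 103.70 m.

103.70 m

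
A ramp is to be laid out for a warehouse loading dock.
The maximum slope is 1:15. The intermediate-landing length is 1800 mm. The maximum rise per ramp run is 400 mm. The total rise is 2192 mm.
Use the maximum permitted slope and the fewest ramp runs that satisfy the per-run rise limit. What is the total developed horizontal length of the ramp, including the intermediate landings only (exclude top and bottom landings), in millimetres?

41880 mm

At most 400 each: 2192/400 = 5.48, giving 6 ramp runs. That means 5 intermediate landings.
Horizontal run for 2192 mm of rise at 1:15 is 2192 × 15 = 32880 mm.
5 intermediate landings contribute 5 × 1800 = 9000 mm.
Developed length = 32880 + 9000 = 41880 mm.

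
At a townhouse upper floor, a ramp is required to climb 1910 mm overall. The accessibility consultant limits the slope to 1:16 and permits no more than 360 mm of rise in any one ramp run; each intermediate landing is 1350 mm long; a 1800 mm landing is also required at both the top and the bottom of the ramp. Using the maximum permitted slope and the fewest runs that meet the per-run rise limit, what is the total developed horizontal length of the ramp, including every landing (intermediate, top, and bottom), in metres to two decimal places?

⌈1910/360⌉ = 6 ramp runs. That means 5 intermediate landings.
Ramp run (horizontal) at 1:16: 1910 × 16 = 30560 mm.
Intermediate landings: 5 × 1350 = 6750 mm.
Top and bottom landings: 2 × 1800 = 3600 mm.
Total = 30560 + 6750 + 3600 = 40910 mm.
= 40.91 m.

40.91 m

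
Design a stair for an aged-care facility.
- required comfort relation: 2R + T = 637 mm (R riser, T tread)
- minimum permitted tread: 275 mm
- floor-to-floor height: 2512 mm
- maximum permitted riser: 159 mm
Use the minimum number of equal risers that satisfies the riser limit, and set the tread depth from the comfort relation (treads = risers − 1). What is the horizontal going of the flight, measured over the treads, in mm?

4845 mm

2512 / 159 = 15.799 → round up to 16 risers.
R = 2512 ÷ 16 = 157 mm.
T = 637 − 2·157 = 323 mm, which satisfies the 275 mm minimum.
Going = (16 − 1) × 323 = 4845 mm.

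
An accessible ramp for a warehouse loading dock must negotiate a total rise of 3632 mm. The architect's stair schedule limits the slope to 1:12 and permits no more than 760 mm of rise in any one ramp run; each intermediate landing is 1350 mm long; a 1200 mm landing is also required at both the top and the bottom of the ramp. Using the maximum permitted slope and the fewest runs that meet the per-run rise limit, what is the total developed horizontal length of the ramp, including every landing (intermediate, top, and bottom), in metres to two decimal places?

3632 / 760 = 4.779 → round up to 5 ramp runs. That means 4 intermediate landings.
Ramp run (horizontal) at 1:12: 3632 × 12 = 43584 mm.
4 intermediate landings contribute 4 × 1350 = 5400 mm.
Top and bottom landings: 2 × 1200 = 2400 mm.
Total = 43584 + 5400 + 2400 = 51384 mm.
= 51.38 m.

51.38 m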